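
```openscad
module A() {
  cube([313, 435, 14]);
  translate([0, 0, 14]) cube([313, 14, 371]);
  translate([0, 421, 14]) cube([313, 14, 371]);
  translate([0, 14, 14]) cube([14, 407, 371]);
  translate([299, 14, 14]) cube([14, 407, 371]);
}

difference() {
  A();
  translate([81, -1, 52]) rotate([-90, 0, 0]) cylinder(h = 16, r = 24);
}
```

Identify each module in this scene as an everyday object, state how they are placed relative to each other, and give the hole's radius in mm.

A is an open box. The open box has a circular hole through its front wall. The hole's radius is 24 mm.

The subtracted cylinder has r = 24 mm.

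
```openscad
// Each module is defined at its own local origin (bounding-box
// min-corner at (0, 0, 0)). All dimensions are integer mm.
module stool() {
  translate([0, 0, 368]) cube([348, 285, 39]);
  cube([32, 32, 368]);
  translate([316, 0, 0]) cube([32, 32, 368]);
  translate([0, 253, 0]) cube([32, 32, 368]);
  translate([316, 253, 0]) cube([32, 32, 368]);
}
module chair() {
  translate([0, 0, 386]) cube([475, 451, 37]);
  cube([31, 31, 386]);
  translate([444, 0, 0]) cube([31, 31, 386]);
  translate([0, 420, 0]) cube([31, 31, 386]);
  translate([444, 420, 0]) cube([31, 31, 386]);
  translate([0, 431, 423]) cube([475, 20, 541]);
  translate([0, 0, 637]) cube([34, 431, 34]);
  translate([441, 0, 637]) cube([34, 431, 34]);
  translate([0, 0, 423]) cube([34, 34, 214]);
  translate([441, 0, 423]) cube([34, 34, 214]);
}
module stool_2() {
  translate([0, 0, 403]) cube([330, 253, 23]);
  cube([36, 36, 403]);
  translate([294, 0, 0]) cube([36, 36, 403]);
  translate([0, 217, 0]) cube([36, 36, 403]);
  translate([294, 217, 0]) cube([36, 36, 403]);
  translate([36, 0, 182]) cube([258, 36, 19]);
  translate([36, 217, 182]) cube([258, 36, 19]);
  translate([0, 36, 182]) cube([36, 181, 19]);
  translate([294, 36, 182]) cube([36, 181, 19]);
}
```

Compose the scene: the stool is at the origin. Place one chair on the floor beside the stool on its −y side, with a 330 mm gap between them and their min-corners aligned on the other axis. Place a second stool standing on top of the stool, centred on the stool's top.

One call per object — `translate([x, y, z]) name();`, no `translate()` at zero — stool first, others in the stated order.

stool();
translate([0, -781, 0]) chair();
translate([9, 16, 407]) stool_2();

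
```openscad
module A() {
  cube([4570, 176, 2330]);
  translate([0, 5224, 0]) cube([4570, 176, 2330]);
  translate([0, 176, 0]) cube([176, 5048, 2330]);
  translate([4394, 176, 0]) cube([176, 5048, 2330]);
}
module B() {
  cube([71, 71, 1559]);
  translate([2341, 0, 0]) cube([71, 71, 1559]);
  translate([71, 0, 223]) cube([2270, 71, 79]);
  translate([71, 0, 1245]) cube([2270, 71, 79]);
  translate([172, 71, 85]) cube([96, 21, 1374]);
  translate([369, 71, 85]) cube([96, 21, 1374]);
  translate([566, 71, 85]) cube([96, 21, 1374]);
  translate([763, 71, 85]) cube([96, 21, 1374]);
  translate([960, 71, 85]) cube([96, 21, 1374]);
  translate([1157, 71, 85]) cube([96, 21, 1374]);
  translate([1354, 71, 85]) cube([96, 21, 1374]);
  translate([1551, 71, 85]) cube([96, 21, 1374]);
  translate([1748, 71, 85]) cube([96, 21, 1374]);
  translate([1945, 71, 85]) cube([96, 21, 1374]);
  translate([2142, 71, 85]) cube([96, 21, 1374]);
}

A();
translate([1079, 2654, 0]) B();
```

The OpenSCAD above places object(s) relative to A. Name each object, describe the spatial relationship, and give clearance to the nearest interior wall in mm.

Clearances: x = 903, y = 2478; minimum 903 mm.

A is a house frame. B is a fence section. The fence section sits inside the house frame, centred. The clearance to the nearest interior wall is 903 mm.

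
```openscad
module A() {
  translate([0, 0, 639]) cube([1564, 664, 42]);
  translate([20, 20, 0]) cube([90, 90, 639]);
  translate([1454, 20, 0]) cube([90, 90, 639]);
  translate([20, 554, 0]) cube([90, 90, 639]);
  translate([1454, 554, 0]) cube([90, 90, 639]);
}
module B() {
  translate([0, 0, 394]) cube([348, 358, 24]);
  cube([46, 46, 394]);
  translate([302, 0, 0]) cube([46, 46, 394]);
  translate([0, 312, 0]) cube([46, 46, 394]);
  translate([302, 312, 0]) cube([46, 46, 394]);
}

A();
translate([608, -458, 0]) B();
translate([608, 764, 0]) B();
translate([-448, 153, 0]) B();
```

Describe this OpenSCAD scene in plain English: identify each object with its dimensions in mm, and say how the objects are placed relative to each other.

A is a rectangular dining table. The top is 1564×664×42 mm with its upper surface at z = 681 mm. It stands on four 90×90 mm square legs, each inset 20 mm from the nearest pair of top edges, running from the floor to the underside of the top.

B is a simple wooden stool: a rectangular seat 348 mm (x) by 358 mm (y), 24 mm thick, top face at z = 418 mm, on four square legs, each 46×46 mm in cross-section. The legs rest on z = 0, each flush with a corner of the seat.

Three stools sit around the table at the −y, +y, −x sides.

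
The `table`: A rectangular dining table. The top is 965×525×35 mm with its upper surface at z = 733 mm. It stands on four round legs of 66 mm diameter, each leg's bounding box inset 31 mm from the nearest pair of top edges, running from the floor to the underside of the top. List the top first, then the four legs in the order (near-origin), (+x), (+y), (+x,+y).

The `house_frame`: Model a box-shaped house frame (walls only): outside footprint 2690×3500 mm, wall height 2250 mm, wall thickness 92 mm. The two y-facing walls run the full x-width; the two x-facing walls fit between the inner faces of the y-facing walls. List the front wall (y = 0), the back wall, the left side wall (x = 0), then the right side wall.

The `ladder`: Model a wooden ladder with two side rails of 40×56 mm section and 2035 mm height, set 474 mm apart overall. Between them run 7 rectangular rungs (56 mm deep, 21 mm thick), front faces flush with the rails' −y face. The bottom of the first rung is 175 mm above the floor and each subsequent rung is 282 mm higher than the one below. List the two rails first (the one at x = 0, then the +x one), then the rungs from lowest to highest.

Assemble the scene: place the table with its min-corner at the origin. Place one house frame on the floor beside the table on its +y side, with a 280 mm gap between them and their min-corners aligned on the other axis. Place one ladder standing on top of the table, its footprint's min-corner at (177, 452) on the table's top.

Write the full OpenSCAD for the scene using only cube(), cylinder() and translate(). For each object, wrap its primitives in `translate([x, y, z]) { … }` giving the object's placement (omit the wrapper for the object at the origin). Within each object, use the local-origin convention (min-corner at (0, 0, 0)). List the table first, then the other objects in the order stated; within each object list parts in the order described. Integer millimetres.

translate([0, 0, 698]) cube([965, 525, 35]);
translate([64, 64, 0]) cylinder(h = 698, r = 33);
translate([901, 64, 0]) cylinder(h = 698, r = 33);
translate([64, 461, 0]) cylinder(h = 698, r = 33);
translate([901, 461, 0]) cylinder(h = 698, r = 33);
translate([0, 805, 0]) {
  cube([2690, 92, 2250]);
  translate([0, 3408, 0]) cube([2690, 92, 2250]);
  translate([0, 92, 0]) cube([92, 3316, 2250]);
  translate([2598, 92, 0]) cube([92, 3316, 2250]);
}
translate([177, 452, 733]) {
  cube([40, 56, 2035]);
  translate([434, 0, 0]) cube([40, 56, 2035]);
  translate([40, 0, 175]) cube([394, 56, 21]);
  translate([40, 0, 457]) cube([394, 56, 21]);
  translate([40, 0, 739]) cube([394, 56, 21]);
  translate([40, 0, 1021]) cube([394, 56, 21]);
  translate([40, 0, 1303]) cube([394, 56, 21]);
  translate([40, 0, 1585]) cube([394, 56, 21]);
  translate([40, 0, 1867]) cube([394, 56, 21]);
}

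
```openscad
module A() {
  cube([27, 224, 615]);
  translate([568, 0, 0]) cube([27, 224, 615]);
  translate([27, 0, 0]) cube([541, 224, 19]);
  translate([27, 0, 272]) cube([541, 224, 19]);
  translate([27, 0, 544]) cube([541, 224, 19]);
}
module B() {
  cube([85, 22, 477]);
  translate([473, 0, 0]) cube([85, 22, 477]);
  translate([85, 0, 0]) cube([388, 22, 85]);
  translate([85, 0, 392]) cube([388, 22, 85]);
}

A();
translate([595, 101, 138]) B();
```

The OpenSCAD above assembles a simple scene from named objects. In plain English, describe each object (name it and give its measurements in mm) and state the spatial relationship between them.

A is a bookshelf 595 mm wide overall, 224 mm deep and 615 mm tall. The two sides are 27 mm thick vertical panels. 3 horizontal shelves of 19 mm thickness span between the inner faces of the sides; the lowest shelf sits on the floor and shelves are stacked with a clear vertical gap of 253 mm between each pair.

B is a picture frame with a 388×307 mm rectangular opening (x by z) and a uniform 85 mm border on every side. Frame depth is 22 mm along y. It is built from two vertical stiles running the full outside height and two horizontal rails spanning the gap between the stiles.

The picture frame is beside the bookshelf with their tops flush at z = 615.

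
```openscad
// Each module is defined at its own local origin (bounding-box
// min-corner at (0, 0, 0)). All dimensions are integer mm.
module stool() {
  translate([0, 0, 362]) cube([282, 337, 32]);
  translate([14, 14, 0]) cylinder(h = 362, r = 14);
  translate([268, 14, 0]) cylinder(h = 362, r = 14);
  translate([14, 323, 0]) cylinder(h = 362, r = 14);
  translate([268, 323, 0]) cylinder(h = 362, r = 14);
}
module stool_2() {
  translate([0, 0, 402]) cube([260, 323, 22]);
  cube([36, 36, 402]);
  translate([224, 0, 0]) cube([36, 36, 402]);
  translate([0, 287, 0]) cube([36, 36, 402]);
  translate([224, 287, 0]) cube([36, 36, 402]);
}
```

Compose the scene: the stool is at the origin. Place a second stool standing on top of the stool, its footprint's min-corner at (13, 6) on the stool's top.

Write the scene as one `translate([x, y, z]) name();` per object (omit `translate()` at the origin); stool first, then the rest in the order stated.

stool();
translate([13, 6, 394]) stool_2();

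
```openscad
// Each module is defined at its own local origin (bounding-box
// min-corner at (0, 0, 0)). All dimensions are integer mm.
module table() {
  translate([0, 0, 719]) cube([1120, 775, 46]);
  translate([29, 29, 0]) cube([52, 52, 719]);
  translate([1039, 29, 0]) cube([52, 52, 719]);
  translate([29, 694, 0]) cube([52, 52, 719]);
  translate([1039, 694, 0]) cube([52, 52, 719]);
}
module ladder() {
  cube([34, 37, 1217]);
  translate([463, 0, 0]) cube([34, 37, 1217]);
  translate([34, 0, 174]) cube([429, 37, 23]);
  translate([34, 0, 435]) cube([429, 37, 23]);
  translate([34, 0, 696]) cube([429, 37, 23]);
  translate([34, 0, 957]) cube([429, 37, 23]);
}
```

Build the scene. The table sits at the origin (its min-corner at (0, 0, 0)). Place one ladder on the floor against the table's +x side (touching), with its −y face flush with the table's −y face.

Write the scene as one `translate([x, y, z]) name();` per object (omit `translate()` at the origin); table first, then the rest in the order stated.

table();
translate([1120, 0, 0]) ladder();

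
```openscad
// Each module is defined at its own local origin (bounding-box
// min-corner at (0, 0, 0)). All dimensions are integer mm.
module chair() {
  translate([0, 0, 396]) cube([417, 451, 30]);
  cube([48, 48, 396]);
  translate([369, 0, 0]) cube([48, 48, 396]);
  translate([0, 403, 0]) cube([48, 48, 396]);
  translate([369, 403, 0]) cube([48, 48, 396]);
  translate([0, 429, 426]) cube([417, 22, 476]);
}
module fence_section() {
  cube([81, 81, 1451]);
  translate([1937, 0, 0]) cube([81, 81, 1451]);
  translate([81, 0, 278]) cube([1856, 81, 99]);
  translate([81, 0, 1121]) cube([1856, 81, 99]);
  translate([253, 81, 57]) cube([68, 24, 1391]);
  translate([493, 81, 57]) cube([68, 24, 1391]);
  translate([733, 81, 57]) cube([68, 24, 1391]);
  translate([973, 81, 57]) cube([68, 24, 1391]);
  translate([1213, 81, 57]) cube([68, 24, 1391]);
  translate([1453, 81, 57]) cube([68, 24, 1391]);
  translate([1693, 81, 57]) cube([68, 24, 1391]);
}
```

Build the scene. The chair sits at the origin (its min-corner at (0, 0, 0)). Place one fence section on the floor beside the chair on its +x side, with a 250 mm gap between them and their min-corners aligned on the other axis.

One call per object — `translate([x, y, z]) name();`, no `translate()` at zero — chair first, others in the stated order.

chair();
translate([667, 0, 0]) fence_section();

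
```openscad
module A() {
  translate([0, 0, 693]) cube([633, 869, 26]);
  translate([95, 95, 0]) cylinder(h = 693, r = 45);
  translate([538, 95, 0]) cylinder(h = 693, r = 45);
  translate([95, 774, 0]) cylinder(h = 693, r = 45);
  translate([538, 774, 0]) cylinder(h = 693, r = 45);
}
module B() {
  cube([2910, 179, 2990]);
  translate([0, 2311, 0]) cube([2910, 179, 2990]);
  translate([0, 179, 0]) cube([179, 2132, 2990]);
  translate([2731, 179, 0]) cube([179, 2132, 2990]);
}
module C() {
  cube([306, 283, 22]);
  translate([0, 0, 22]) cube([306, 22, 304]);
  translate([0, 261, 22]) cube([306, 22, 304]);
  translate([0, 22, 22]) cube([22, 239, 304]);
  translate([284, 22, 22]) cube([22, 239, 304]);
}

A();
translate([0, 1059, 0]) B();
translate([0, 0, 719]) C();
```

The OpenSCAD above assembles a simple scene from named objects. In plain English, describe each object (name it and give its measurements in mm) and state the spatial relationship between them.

A is a table with a 633×869 mm rectangular top, 26 mm thick, top surface at z = 719 mm, supported by four round legs of 90 mm diameter, each leg's bounding box inset 50 mm from the nearest pair of top edges, running from the floor.

B is the wall frame of a small rectangular building: four walls, each 2990 mm tall and 179 mm thick, enclosing a footprint 2910 mm (x) by 2490 mm (y) outside-to-outside, with no floor or roof. The front and back walls (the −y and +y sides) span the full width; the two side walls fit between them.

C is an open-topped rectangular box: outside dimensions 306×283×326 mm, with a uniform wall and base thickness of 22 mm. The base is a full 306×283 slab on the floor; four walls sit on top of the base. The front and back walls (the −y and +y sides) span the full width; the two side walls fit between them.

The house frame is on the floor beside the table on its +y side. The open box is on top of the table.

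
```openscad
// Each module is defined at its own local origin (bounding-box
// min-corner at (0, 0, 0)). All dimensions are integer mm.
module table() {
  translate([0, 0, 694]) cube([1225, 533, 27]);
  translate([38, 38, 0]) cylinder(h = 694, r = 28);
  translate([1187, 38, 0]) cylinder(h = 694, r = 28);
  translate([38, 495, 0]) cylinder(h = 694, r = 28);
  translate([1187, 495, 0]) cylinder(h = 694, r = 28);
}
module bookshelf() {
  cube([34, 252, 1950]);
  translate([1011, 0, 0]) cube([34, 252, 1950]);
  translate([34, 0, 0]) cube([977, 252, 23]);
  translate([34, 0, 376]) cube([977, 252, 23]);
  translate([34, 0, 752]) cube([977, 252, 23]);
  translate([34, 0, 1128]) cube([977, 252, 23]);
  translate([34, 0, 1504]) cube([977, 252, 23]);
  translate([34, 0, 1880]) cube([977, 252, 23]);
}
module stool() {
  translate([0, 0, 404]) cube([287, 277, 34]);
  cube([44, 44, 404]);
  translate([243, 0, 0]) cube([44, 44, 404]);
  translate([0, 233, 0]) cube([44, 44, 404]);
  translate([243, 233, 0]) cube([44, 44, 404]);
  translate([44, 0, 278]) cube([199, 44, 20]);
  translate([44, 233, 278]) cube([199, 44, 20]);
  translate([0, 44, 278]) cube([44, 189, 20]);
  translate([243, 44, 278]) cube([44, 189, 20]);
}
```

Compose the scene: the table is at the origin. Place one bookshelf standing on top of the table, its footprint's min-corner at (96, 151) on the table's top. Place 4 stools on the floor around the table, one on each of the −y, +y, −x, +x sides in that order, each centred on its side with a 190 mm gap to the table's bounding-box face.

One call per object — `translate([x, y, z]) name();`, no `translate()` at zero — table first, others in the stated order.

table();
translate([96, 151, 721]) bookshelf();
translate([469, -467, 0]) stool();
translate([469, 723, 0]) stool();
translate([-477, 128, 0]) stool();
translate([1415, 128, 0]) stool();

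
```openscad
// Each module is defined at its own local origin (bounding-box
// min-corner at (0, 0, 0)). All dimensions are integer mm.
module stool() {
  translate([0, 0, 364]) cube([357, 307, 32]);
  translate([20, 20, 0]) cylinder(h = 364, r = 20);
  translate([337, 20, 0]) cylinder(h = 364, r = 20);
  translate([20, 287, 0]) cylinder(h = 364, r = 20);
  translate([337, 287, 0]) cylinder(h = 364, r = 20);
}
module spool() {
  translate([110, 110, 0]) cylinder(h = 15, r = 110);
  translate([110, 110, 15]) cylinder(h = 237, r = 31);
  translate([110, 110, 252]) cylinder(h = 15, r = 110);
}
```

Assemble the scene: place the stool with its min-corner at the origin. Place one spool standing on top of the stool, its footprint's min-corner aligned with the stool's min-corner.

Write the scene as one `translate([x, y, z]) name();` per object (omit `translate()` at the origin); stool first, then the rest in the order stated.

stool();
translate([0, 0, 396]) spool();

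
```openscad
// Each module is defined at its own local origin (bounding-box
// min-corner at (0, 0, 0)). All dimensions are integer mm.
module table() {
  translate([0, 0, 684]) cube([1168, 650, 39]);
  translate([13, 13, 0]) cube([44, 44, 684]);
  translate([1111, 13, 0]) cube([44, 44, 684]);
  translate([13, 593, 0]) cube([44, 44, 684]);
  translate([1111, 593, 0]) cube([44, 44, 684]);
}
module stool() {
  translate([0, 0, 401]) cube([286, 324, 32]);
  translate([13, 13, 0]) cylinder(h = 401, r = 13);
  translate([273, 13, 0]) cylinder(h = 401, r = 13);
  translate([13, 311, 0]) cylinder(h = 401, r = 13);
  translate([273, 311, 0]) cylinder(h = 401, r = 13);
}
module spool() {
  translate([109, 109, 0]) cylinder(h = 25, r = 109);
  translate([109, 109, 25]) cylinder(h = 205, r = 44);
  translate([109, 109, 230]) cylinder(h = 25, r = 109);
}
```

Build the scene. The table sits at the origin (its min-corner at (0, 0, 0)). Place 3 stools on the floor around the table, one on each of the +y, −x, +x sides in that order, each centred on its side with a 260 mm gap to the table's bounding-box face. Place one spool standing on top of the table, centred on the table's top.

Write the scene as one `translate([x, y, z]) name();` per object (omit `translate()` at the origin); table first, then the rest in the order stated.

table();
translate([441, 910, 0]) stool();
translate([-546, 163, 0]) stool();
translate([1428, 163, 0]) stool();
translate([475, 216, 723]) spool();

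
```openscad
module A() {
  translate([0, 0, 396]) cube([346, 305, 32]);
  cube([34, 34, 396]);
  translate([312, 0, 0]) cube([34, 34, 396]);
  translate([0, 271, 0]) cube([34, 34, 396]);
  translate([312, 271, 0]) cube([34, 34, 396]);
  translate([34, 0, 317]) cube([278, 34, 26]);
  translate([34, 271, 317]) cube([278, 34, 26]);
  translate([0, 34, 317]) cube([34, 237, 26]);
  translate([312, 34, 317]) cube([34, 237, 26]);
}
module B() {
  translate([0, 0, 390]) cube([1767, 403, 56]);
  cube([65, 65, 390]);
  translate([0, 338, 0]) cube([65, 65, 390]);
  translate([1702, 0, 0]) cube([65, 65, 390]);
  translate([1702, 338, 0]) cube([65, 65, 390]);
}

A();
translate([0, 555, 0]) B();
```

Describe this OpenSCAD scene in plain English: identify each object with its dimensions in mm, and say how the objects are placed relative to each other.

A is a four-legged stool. The seat is a 346×305×32 mm slab whose top surface is at z = 428 mm; four square legs, each 34×34 mm in cross-section, run from the floor (z = 0) to the underside of the seat, each flush with a corner of the seat. Four stretchers, 34 mm wide and 26 mm tall, connect adjacent legs with their undersides at z = 317 mm, each running between the inner faces of the legs it joins and aligned with the legs' outer faces on the other axis.

B is a bench: a 1767×403 mm seat slab, 56 mm thick, top at z = 446 mm, on four 65×65 mm square legs flush with the seat corners and standing on z = 0.

The bench is on the floor beside the stool on its +y side.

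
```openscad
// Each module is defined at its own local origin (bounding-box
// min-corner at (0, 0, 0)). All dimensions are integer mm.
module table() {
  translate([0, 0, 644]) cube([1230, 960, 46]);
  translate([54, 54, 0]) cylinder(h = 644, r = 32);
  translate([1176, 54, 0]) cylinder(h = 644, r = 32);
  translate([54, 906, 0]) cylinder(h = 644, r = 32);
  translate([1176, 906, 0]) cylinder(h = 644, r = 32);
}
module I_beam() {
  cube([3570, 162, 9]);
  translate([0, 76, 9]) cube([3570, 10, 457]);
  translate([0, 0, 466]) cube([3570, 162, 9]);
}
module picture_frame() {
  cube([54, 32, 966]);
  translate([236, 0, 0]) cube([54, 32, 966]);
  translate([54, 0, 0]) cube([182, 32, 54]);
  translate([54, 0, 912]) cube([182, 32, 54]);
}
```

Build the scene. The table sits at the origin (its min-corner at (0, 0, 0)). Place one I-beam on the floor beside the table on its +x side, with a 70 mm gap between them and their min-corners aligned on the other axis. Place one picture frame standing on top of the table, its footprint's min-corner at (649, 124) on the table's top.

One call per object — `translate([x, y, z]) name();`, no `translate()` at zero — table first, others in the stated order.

table();
translate([1300, 0, 0]) I_beam();
translate([649, 124, 690]) picture_frame();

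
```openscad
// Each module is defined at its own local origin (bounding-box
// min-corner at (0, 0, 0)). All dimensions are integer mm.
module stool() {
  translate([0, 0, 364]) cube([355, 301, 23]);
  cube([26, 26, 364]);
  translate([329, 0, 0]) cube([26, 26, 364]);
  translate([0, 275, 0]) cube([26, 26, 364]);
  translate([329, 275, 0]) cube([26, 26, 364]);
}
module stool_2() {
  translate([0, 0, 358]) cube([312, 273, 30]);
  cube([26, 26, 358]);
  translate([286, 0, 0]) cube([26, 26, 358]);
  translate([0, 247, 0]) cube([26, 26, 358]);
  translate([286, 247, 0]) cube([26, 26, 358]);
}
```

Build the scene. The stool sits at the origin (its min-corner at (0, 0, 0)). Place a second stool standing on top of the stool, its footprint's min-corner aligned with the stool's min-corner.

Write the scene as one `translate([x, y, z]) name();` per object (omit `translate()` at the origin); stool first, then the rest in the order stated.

stool();
translate([0, 0, 387]) stool_2();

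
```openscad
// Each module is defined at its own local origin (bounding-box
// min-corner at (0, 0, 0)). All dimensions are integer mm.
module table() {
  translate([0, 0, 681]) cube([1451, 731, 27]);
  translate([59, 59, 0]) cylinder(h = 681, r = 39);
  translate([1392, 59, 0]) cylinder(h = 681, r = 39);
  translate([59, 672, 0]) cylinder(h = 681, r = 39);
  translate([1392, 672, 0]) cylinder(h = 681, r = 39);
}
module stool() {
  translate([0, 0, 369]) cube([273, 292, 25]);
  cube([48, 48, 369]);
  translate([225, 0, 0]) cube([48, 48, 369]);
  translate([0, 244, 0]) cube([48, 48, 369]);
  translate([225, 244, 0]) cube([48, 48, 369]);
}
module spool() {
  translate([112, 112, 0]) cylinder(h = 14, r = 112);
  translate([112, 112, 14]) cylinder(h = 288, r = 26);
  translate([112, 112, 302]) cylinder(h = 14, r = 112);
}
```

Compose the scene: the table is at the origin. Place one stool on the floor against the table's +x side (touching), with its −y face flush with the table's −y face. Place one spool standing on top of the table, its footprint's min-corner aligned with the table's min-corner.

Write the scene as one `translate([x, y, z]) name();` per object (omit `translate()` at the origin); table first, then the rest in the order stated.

table();
translate([1451, 0, 0]) stool();
translate([0, 0, 708]) spool();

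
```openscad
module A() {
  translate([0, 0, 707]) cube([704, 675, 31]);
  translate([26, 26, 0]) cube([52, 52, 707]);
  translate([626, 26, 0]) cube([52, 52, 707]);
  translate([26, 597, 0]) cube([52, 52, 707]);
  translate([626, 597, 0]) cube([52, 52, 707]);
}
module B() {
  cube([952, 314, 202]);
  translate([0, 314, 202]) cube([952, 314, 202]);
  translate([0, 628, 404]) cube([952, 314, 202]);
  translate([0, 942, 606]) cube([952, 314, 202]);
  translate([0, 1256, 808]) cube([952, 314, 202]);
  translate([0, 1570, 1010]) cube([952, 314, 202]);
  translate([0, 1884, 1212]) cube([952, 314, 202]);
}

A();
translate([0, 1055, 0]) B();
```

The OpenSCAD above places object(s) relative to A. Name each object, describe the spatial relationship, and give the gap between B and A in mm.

The staircase's nearest face is 380 mm from the table's +y face.

A is a table. B is a staircase. The staircase is on the floor beside the table on its +y side. The gap between the staircase and the table is 380 mm.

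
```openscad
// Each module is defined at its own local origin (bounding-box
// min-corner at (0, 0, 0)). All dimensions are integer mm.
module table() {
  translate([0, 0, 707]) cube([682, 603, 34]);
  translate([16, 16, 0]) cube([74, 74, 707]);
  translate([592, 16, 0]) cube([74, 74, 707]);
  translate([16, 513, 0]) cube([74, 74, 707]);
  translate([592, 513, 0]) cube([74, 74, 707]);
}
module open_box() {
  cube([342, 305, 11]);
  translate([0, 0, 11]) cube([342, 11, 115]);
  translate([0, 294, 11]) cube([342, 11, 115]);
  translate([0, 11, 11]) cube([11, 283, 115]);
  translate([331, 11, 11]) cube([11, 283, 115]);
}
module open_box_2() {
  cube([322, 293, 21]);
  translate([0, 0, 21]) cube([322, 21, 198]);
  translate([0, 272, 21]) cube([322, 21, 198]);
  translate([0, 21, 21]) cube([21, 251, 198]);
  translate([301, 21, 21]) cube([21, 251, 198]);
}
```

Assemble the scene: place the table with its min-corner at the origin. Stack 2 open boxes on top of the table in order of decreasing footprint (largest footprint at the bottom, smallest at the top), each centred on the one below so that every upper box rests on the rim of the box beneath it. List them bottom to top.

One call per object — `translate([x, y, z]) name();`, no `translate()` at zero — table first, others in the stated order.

table();
translate([170, 149, 741]) open_box();
translate([180, 155, 867]) open_box_2();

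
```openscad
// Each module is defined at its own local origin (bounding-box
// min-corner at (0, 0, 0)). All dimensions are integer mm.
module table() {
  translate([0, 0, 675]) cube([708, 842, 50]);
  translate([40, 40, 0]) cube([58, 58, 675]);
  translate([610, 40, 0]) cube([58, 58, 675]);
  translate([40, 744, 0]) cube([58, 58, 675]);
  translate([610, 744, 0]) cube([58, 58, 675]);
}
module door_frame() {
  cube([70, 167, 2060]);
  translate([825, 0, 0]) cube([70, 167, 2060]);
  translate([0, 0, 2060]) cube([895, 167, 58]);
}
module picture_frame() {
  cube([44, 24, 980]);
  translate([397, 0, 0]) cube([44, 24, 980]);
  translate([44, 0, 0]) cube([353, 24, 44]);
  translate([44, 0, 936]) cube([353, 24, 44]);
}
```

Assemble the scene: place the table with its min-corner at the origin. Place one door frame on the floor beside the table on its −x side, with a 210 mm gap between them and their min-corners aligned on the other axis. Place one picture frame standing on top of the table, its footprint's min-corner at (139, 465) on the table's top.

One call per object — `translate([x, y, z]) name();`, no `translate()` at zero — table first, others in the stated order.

table();
translate([-1105, 0, 0]) door_frame();
translate([139, 465, 725]) picture_frame();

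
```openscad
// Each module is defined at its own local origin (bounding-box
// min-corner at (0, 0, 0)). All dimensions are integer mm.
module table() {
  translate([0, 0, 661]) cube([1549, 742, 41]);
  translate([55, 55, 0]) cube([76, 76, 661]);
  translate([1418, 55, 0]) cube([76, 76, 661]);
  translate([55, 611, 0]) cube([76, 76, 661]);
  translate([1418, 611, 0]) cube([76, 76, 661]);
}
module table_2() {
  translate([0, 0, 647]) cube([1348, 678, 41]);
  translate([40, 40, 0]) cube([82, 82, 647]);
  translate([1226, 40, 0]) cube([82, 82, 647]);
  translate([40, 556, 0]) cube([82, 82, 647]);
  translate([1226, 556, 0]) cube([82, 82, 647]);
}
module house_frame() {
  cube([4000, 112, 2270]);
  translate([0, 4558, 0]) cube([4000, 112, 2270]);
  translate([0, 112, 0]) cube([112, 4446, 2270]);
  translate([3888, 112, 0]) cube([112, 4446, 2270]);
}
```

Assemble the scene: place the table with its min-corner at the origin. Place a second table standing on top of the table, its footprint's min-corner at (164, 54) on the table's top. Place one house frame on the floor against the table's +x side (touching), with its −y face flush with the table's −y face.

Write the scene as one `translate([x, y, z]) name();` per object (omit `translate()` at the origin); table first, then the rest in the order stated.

table();
translate([164, 54, 702]) table_2();
translate([1549, 0, 0]) house_frame();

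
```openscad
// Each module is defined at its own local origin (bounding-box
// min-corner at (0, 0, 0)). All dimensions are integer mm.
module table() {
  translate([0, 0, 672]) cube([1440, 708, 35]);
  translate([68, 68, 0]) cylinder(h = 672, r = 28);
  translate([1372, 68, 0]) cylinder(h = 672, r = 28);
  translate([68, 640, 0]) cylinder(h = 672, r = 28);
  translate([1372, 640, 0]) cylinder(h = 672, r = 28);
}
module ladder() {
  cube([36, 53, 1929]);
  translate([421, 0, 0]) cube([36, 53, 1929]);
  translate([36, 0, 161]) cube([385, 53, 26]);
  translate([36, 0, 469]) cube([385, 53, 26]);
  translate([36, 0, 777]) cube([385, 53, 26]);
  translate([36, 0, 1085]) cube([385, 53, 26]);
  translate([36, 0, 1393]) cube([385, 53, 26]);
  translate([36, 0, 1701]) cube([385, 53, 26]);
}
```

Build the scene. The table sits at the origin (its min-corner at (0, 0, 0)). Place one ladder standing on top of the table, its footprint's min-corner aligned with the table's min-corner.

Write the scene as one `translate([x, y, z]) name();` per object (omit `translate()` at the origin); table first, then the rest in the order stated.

table();
translate([0, 0, 707]) ladder();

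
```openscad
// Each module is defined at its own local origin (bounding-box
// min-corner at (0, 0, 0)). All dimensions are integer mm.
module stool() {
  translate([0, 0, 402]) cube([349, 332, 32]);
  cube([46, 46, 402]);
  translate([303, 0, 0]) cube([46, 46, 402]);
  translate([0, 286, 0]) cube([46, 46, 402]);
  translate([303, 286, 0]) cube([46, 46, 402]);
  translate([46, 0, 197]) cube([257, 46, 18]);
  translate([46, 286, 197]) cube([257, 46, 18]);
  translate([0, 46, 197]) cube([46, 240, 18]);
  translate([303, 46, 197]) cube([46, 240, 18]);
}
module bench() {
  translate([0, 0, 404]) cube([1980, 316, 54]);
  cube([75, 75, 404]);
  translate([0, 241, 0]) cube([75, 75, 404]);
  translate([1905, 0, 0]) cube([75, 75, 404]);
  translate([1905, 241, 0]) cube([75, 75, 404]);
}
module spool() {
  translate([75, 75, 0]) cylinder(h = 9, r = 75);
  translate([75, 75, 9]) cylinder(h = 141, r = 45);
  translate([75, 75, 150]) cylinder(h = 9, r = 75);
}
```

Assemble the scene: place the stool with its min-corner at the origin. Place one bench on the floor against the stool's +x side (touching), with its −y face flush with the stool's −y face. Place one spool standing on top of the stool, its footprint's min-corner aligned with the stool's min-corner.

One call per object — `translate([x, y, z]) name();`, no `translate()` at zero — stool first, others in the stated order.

stool();
translate([349, 0, 0]) bench();
translate([0, 0, 434]) spool();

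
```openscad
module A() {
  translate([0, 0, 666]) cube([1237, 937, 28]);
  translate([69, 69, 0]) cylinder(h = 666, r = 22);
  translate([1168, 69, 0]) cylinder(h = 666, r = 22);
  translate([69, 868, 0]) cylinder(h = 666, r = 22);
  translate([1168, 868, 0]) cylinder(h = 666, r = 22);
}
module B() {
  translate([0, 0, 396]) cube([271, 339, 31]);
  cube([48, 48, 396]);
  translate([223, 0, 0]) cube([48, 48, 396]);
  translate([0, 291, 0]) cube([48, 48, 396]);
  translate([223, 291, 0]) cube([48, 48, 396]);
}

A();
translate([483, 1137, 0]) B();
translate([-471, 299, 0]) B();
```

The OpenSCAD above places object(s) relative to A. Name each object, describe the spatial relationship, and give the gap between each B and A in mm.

A is a table. B is a stool. Two stools sit around the table at the +y, −x sides. The gap between each stool and the table is 200 mm.

Each stool's nearest face is 200 mm from the table's bounding box.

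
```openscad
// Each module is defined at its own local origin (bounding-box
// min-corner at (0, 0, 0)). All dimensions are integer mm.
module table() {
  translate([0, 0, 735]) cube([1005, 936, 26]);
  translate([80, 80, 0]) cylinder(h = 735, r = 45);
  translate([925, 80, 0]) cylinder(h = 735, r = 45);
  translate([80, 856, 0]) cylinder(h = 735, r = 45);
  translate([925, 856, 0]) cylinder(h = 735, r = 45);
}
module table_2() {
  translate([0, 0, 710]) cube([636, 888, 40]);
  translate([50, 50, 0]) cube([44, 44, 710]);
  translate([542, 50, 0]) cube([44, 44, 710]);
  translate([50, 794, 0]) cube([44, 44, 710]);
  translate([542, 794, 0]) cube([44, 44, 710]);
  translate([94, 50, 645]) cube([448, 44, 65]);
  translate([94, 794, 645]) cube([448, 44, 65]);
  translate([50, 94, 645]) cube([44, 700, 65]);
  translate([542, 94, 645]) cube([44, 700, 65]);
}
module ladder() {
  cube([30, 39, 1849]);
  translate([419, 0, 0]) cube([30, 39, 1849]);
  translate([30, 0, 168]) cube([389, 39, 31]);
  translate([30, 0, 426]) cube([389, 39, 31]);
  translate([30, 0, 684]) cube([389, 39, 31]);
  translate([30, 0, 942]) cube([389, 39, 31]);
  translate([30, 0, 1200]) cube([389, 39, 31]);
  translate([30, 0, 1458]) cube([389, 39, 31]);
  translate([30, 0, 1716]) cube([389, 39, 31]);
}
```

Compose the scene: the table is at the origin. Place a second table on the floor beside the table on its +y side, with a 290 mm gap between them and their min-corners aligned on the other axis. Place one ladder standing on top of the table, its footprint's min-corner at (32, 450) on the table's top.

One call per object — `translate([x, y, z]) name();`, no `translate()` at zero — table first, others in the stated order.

table();
translate([0, 1226, 0]) table_2();
translate([32, 450, 761]) ladder();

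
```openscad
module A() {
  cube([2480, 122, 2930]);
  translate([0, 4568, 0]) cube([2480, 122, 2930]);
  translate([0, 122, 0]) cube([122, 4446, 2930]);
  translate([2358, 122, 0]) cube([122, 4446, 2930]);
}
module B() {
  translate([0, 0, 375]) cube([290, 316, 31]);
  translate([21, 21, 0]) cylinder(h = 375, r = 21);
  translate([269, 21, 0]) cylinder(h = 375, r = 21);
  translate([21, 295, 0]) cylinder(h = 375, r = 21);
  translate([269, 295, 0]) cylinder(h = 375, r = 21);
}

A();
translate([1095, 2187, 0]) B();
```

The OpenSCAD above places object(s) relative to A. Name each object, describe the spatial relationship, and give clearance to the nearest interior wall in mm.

A is a house frame. B is a stool. The stool sits inside the house frame, centred. The clearance to the nearest interior wall is 973 mm.

Clearances: x = 973, y = 2065; minimum 973 mm.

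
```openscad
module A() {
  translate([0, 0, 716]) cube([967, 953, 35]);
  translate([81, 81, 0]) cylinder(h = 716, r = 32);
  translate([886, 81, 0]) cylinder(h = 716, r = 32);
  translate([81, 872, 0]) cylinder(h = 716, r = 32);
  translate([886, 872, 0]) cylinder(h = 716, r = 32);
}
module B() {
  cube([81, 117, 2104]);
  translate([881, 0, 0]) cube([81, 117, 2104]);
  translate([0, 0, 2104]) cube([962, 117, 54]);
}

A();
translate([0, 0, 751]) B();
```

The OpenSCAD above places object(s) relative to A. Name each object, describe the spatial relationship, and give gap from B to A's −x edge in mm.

The door frame's min-x is at 0; the table's min-x is 0; gap = 0 mm.

A is a table. B is a door frame. The door frame is on top of the table. The gap from the door frame to the table's −x edge is 0 mm.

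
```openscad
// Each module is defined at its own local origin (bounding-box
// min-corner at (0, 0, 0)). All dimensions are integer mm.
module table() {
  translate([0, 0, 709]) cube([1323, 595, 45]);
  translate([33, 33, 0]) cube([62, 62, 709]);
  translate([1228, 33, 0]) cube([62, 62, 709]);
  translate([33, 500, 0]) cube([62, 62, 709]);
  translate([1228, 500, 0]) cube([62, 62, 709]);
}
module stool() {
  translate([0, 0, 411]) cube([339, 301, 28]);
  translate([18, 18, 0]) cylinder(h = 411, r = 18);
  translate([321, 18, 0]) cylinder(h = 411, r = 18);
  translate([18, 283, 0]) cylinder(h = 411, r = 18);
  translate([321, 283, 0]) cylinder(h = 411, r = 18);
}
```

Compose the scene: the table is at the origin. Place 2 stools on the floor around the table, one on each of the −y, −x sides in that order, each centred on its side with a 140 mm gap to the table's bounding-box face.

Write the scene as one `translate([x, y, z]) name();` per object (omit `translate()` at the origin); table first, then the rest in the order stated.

table();
translate([492, -441, 0]) stool();
translate([-479, 147, 0]) stool();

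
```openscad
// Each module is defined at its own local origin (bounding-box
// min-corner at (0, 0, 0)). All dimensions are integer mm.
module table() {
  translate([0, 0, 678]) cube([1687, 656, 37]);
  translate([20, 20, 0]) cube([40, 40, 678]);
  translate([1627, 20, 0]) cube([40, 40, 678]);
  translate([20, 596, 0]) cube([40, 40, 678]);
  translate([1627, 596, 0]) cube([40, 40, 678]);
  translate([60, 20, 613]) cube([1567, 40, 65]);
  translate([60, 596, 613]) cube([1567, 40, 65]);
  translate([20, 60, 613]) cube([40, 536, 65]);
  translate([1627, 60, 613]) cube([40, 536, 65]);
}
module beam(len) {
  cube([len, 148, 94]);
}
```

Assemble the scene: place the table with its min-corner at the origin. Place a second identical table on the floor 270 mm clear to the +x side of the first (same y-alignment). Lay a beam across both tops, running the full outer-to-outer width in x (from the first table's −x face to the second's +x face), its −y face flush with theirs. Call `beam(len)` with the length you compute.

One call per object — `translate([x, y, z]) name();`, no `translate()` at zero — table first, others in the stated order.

table();
translate([1957, 0, 0]) table();
translate([0, 0, 715]) beam(3644);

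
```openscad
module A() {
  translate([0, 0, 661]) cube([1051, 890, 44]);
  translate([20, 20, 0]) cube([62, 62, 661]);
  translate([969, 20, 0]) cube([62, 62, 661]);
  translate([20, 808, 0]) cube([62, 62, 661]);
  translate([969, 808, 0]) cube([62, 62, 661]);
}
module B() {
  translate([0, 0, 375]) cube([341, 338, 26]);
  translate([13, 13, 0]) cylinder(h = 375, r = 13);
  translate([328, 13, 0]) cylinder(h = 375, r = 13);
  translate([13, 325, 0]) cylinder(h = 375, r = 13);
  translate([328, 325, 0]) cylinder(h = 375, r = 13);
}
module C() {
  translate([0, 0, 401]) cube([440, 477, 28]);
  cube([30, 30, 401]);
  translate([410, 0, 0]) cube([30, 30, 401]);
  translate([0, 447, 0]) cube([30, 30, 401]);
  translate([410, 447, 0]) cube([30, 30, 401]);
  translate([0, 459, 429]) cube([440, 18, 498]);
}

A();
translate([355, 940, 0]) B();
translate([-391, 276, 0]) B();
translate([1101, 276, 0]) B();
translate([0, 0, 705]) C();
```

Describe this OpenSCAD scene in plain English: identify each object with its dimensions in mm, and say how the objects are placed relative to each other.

A is a table with a 1051×890 mm rectangular top, 44 mm thick, top surface at z = 705 mm, supported by four 62×62 mm square legs, each inset 20 mm from the nearest pair of top edges, running from the floor.

B is a four-legged stool. The seat is a 341×338×26 mm slab whose top surface is at z = 401 mm; four round legs, each 26 mm in diameter, run from the floor (z = 0) to the underside of the seat, each leg's axis is inset half a diameter from the nearest pair of seat edges (so the leg's bounding box is flush with the corner).

C is a chair. The seat is a 440×477×28 mm slab with its top at z = 429 mm, on four 30×30 mm corner legs (flush with the seat edges, standing on z = 0). A flat backrest 18 mm thick, 498 mm tall, spans the full seat width and rises from the seat top along its +y edge, rear face flush with the rear of the seat.

Three stools sit around the table at the +y, −x, +x sides. The chair is on top of the table.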